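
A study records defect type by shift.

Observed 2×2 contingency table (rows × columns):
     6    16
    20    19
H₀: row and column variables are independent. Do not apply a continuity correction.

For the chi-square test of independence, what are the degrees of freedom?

degrees of freedom = 1

df = (r−1)(c−1) = (2−1)·(2−1) = 1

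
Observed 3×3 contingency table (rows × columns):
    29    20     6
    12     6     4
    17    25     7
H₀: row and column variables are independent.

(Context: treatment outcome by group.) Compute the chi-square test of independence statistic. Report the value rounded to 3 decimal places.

test statistic = 5.427

Row totals [55, 22, 49], col totals [58, 51, 17], n=126
χ² = (29−25.32)²/25.32 + (20−22.26)²/22.26 + (6−7.42)²/7.42 + (12−10.13)²/10.13 + (6−8.90)²/8.90 + (4−2.97)²/2.97 + (17−22.56)²/22.56 + (25−19.83)²/19.83 + (7−6.61)²/6.61 = 5.4272
df = 4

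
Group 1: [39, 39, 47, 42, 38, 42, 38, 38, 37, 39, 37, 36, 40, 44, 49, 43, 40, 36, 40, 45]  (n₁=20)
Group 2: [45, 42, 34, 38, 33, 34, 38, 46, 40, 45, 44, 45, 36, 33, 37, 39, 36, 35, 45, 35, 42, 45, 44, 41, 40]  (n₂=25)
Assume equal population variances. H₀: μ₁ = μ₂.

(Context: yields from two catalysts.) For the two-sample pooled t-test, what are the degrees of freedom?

df = n₁ + n₂ − 2 = 20 + 25 − 2 = 43

degrees of freedom = 43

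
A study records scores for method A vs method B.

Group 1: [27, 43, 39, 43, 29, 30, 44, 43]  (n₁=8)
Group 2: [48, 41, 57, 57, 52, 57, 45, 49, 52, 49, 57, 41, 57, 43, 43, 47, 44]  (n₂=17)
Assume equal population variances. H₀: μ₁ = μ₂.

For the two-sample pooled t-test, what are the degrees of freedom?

df = n₁ + n₂ − 2 = 8 + 17 − 2 = 23

degrees of freedom = 23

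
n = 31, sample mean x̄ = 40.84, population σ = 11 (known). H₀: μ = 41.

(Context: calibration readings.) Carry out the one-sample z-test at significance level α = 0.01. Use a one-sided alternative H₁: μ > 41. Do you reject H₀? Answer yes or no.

SE = σ/√n = 11/√31 = 1.9757
z = (x̄−μ₀)/SE = (40.84−41)/1.9757 = -0.0810
p-value (one-sided, H₁ greater) = 0.53227
At α=0.01: p ≥ α → fail to reject H₀

reject H₀: no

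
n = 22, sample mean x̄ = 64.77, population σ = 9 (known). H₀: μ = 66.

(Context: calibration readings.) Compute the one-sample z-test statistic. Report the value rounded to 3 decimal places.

SE = σ/√n = 9/√22 = 1.9188
z = (x̄−μ₀)/SE = (64.77−66)/1.9188 = -0.6410

test statistic = -0.641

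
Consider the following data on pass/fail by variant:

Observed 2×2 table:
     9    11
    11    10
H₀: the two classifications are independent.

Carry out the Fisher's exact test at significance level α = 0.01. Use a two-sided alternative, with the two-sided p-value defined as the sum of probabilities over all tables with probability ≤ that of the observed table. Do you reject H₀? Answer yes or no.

reject H₀: no

Margins: r₁=20, r₂=21, c₁=20, c₂=21, n=41
p_obs = C(20,9)·C(21,11)/C(41,20); sum pmf over tables with pmf ≤ p_obs
p-value (two-sided) = 0.75786
At α=0.01: p ≥ α → fail to reject H₀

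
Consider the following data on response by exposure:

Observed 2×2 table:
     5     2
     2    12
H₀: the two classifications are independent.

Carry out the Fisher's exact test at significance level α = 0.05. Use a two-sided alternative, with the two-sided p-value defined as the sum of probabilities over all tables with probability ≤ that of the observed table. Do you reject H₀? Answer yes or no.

reject H₀: yes

Margins: r₁=7, r₂=14, c₁=7, c₂=14, n=21
p_obs = C(7,5)·C(14,2)/C(21,7); sum pmf over tables with pmf ≤ p_obs
p-value (two-sided) = 0.01729
At α=0.05: p < α → reject H₀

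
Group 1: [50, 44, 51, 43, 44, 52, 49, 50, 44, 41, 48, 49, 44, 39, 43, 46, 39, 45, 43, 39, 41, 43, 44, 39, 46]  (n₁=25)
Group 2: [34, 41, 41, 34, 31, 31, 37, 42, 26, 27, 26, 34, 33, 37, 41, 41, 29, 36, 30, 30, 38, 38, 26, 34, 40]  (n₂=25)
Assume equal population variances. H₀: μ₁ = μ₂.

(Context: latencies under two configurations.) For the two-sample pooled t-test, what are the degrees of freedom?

df = n₁ + n₂ − 2 = 25 + 25 − 2 = 48

degrees of freedom = 48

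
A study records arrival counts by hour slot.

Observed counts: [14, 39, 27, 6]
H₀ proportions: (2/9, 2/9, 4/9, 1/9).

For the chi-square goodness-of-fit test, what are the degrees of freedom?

df = k − 1 = 4 − 1 = 3

degrees of freedom = 3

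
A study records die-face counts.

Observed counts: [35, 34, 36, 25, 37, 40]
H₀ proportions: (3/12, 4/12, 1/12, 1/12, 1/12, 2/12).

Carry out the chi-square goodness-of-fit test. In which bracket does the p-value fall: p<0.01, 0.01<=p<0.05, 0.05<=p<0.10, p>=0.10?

n = 207; E_i = n·p_i = [51.75, 69.00, 17.25, 17.25, 17.25, 34.50]
χ² = (35−51.75)²/51.75 + (34−69.00)²/69.00 + (36−17.25)²/17.25 + (25−17.25)²/17.25 + (37−17.25)²/17.25 + (40−34.50)²/34.50 = 70.5266
df = 5
p-value (upper-tail) = 0.00000
→ bracket: p<0.01

p-value bracket: p<0.01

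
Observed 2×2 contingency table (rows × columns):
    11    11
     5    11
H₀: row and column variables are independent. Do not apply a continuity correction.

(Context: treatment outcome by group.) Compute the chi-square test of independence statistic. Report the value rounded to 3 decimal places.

test statistic = 1.336

Row totals [22, 16], col totals [16, 22], n=38
χ² = (11−9.26)²/9.26 + (11−12.74)²/12.74 + (5−6.74)²/6.74 + (11−9.26)²/9.26 = 1.3359
df = 1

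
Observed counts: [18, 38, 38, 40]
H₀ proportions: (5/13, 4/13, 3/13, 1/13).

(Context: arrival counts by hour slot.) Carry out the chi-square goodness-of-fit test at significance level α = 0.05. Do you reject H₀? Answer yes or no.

reject H₀: yes

n = 134; E_i = n·p_i = [51.54, 41.23, 30.92, 10.31]
χ² = (18−51.54)²/51.54 + (38−41.23)²/41.23 + (38−30.92)²/30.92 + (40−10.31)²/10.31 = 109.2294
df = 3
p-value (upper-tail) = 0.00000
At α=0.05: p < α → reject H₀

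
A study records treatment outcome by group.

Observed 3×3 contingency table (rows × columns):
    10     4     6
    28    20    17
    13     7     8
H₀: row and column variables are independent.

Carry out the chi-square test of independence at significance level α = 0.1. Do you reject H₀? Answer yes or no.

Row totals [20, 65, 28], col totals [51, 31, 31], n=113
χ² = (10−9.03)²/9.03 + (4−5.49)²/5.49 + (6−5.49)²/5.49 + (28−29.34)²/29.34 + (20−17.83)²/17.83 + (17−17.83)²/17.83 + (13−12.64)²/12.64 + (7−7.68)²/7.68 + (8−7.68)²/7.68 = 1.0032
df = 4
p-value (upper-tail) = 0.90931
At α=0.1: p ≥ α → fail to reject H₀

reject H₀: no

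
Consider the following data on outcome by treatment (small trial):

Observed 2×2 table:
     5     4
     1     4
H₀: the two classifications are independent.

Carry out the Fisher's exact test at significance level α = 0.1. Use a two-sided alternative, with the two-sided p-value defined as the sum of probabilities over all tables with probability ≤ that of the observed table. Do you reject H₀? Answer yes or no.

Margins: r₁=9, r₂=5, c₁=6, c₂=8, n=14
p_obs = C(9,5)·C(5,1)/C(14,6); sum pmf over tables with pmf ≤ p_obs
p-value (two-sided) = 0.30070
At α=0.1: p ≥ α → fail to reject H₀

reject H₀: no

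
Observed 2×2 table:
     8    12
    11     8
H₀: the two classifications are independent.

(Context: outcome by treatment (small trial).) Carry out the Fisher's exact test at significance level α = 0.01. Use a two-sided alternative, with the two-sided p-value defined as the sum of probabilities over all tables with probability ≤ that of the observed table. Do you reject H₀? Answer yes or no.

Margins: r₁=20, r₂=19, c₁=19, c₂=20, n=39
p_obs = C(20,8)·C(19,11)/C(39,19); sum pmf over tables with pmf ≤ p_obs
p-value (two-sided) = 0.34307
At α=0.01: p ≥ α → fail to reject H₀

reject H₀: no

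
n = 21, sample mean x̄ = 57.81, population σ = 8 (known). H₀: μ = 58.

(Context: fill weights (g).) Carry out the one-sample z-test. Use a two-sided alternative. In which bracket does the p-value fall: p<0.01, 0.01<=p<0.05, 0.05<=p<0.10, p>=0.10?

SE = σ/√n = 8/√21 = 1.7457
z = (x̄−μ₀)/SE = (57.81−58)/1.7457 = -0.1088
p-value (two-sided) = 0.91333
→ bracket: p>=0.10

p-value bracket: p>=0.10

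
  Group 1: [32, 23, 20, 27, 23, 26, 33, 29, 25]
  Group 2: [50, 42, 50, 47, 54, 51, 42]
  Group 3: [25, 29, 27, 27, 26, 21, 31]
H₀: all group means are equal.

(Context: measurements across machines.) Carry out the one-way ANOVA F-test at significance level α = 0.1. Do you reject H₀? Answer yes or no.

Group means [26.44, 48.00, 26.57], grand mean 33.043
SSB = Σnᵢ(x̄ᵢ−x̄)² = 2251.020; SSW = ΣΣ(x−x̄ᵢ)² = 333.937
MSB = 2251.020/2 = 1125.5100; MSW = 333.937/20 = 16.6968
F = MSB/MSW = 67.4086
df = (2, 20)
p-value (upper-tail) = 0.00000
At α=0.1: p < α → reject H₀

reject H₀: yes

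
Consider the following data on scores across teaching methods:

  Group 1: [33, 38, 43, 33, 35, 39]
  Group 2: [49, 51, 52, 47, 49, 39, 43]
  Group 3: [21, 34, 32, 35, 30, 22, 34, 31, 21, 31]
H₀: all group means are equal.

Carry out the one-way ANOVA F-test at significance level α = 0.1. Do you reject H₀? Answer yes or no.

Group means [36.83, 47.14, 29.10], grand mean 36.609
SSB = Σnᵢ(x̄ᵢ−x̄)² = 1340.888; SSW = ΣΣ(x−x̄ᵢ)² = 486.590
MSB = 1340.888/2 = 670.4439; MSW = 486.590/20 = 24.3295
F = MSB/MSW = 27.5568
df = (2, 20)
p-value (upper-tail) = 0.00000
At α=0.1: p < α → reject H₀

reject H₀: yes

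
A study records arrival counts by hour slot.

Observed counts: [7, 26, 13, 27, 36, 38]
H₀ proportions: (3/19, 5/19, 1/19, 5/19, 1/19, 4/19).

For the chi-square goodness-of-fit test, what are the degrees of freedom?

df = k − 1 = 6 − 1 = 5

degrees of freedom = 5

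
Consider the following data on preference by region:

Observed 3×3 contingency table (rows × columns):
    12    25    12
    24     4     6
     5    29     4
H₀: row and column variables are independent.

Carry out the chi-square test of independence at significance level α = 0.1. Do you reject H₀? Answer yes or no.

reject H₀: yes

Row totals [49, 34, 38], col totals [41, 58, 22], n=121
χ² = (12−16.60)²/16.60 + (25−23.49)²/23.49 + (12−8.91)²/8.91 + (24−11.52)²/11.52 + (4−16.30)²/16.30 + (6−6.18)²/6.18 + (5−12.88)²/12.88 + (29−18.21)²/18.21 + (4−6.91)²/6.91 = 37.6769
df = 4
p-value (upper-tail) = 0.00000
At α=0.1: p < α → reject H₀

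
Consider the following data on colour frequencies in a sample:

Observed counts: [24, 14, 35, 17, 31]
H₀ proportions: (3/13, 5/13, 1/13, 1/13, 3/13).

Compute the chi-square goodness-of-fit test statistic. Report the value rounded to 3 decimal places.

n = 121; E_i = n·p_i = [27.92, 46.54, 9.31, 9.31, 27.92]
χ² = (24−27.92)²/27.92 + (14−46.54)²/46.54 + (35−9.31)²/9.31 + (17−9.31)²/9.31 + (31−27.92)²/27.92 = 100.9168
df = 4

test statistic = 100.917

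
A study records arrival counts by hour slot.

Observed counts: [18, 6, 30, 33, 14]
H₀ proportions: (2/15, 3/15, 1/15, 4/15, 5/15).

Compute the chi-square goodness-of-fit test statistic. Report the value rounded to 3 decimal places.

n = 101; E_i = n·p_i = [13.47, 20.20, 6.73, 26.93, 33.67]
χ² = (18−13.47)²/13.47 + (6−20.20)²/20.20 + (30−6.73)²/6.73 + (33−26.93)²/26.93 + (14−33.67)²/33.67 = 104.7599
df = 4

test statistic = 104.760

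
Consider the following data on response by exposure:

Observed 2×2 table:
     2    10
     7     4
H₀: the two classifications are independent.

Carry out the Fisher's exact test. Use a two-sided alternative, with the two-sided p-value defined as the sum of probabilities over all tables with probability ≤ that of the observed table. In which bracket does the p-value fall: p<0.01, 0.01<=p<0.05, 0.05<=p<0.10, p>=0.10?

Margins: r₁=12, r₂=11, c₁=9, c₂=14, n=23
p_obs = C(12,2)·C(11,7)/C(23,9); sum pmf over tables with pmf ≤ p_obs
p-value (two-sided) = 0.03607
→ bracket: 0.01<=p<0.05

p-value bracket: 0.01<=p<0.05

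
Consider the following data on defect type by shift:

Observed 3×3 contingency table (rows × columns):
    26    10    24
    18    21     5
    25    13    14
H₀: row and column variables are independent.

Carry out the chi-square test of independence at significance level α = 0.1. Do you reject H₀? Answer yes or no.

reject H₀: yes

Row totals [60, 44, 52], col totals [69, 44, 43], n=156
χ² = (26−26.54)²/26.54 + (10−16.92)²/16.92 + (24−16.54)²/16.54 + (18−19.46)²/19.46 + (21−12.41)²/12.41 + (5−12.13)²/12.13 + (25−23.00)²/23.00 + (13−14.67)²/14.67 + (14−14.33)²/14.33 = 16.8252
df = 4
p-value (upper-tail) = 0.00209
At α=0.1: p < α → reject H₀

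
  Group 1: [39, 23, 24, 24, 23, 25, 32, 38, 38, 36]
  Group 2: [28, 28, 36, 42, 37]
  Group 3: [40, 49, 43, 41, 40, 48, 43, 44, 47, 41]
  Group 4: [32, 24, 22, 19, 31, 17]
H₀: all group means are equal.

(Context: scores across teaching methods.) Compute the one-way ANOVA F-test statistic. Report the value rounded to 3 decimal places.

Group means [30.20, 34.20, 43.60, 24.17], grand mean 34.000
SSB = Σnᵢ(x̄ᵢ−x̄)² = 1646.367; SSW = ΣΣ(x−x̄ᵢ)² = 883.633
MSB = 1646.367/3 = 548.7889; MSW = 883.633/27 = 32.7272
F = MSB/MSW = 16.7686
df = (3, 27)

test statistic = 16.769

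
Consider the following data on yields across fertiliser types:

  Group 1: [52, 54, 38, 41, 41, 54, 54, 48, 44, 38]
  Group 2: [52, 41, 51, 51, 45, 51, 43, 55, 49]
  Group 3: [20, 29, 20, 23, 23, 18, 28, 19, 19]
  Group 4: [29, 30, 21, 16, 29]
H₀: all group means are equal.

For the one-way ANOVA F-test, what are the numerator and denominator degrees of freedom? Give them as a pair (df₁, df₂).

degrees of freedom = [3, 29]

k = 4 groups, N = 33 total
df = (k−1, N−k) = (4−1, 33−4) = (3, 29)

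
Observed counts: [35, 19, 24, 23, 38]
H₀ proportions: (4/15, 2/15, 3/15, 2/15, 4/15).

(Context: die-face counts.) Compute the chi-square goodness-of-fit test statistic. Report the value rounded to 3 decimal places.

n = 139; E_i = n·p_i = [37.07, 18.53, 27.80, 18.53, 37.07]
χ² = (35−37.07)²/37.07 + (19−18.53)²/18.53 + (24−27.80)²/27.80 + (23−18.53)²/18.53 + (38−37.07)²/37.07 = 1.7464
df = 4

test statistic = 1.746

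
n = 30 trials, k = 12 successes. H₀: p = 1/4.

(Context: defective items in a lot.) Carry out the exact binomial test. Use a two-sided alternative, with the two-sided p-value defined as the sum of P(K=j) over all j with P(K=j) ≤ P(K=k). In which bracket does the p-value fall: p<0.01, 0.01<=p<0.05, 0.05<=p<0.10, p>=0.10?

p-value bracket: 0.05<=p<0.10

Exact binomial: n=30, k=12, p₀=1/4=0.2500
P(X=j) = C(n,j)·p₀^j·(1−p₀)^(n−j); p = Σ P(X=j) over j with P(X=j) ≤ P(X=12)
p-value (two-sided) = 0.08811
→ bracket: 0.05<=p<0.10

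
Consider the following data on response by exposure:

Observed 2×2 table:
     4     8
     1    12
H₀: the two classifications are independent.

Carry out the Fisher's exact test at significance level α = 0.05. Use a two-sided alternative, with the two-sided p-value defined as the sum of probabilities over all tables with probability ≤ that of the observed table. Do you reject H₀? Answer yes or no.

reject H₀: no

Margins: r₁=12, r₂=13, c₁=5, c₂=20, n=25
p_obs = C(12,4)·C(13,1)/C(25,5); sum pmf over tables with pmf ≤ p_obs
p-value (two-sided) = 0.16025
At α=0.05: p ≥ α → fail to reject H₀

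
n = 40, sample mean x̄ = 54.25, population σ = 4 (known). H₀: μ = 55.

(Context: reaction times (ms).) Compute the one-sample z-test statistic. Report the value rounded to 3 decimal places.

SE = σ/√n = 4/√40 = 0.6325
z = (x̄−μ₀)/SE = (54.25−55)/0.6325 = -1.1859

test statistic = -1.186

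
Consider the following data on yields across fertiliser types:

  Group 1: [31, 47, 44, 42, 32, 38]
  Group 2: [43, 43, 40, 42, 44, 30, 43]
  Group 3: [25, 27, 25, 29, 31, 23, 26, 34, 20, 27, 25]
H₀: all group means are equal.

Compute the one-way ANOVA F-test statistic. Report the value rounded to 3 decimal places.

test statistic = 22.585

Group means [39.00, 40.71, 26.55], grand mean 33.792
SSB = Σnᵢ(x̄ᵢ−x̄)² = 1075.802; SSW = ΣΣ(x−x̄ᵢ)² = 500.156
MSB = 1075.802/2 = 537.9012; MSW = 500.156/21 = 23.8169
F = MSB/MSW = 22.5848
df = (2, 21)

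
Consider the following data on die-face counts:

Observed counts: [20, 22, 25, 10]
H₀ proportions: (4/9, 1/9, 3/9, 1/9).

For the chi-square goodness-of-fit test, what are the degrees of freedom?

degrees of freedom = 3

df = k − 1 = 4 − 1 = 3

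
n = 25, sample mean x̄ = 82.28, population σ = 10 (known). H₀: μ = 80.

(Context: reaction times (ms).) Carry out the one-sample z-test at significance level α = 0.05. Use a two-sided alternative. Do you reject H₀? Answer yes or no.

SE = σ/√n = 10/√25 = 2.0000
z = (x̄−μ₀)/SE = (82.28−80)/2.0000 = 1.1400
p-value (two-sided) = 0.25429
At α=0.05: p ≥ α → fail to reject H₀

reject H₀: no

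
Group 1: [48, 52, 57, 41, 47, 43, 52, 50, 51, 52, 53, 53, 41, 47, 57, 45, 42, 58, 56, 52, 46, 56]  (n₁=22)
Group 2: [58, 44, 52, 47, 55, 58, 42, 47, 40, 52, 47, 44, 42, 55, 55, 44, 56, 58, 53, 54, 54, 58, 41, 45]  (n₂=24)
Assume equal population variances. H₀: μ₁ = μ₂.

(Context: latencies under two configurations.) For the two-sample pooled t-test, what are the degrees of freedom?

df = n₁ + n₂ − 2 = 22 + 24 − 2 = 44

degrees of freedom = 44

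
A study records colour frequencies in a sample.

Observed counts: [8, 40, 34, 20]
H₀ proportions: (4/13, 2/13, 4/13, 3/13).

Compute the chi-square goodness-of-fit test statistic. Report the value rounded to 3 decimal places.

n = 102; E_i = n·p_i = [31.38, 15.69, 31.38, 23.54]
χ² = (8−31.38)²/31.38 + (40−15.69)²/15.69 + (34−31.38)²/31.38 + (20−23.54)²/23.54 = 55.8268
df = 3

test statistic = 55.827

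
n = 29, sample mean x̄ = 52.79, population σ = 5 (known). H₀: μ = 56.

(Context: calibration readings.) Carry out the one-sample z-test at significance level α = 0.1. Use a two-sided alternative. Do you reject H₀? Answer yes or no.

reject H₀: yes

SE = σ/√n = 5/√29 = 0.9285
z = (x̄−μ₀)/SE = (52.79−56)/0.9285 = -3.4573
p-value (two-sided) = 0.00055
At α=0.1: p < α → reject H₀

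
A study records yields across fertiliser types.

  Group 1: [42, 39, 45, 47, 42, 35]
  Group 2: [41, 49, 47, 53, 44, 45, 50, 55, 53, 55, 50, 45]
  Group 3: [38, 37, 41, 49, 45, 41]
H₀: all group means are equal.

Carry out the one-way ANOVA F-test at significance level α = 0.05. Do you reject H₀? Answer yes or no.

reject H₀: yes

Group means [41.67, 48.92, 41.83], grand mean 45.333
SSB = Σnᵢ(x̄ᵢ−x̄)² = 308.250; SSW = ΣΣ(x−x̄ᵢ)² = 423.083
MSB = 308.250/2 = 154.1250; MSW = 423.083/21 = 20.1468
F = MSB/MSW = 7.6501
df = (2, 21)
p-value (upper-tail) = 0.00319
At α=0.05: p < α → reject H₀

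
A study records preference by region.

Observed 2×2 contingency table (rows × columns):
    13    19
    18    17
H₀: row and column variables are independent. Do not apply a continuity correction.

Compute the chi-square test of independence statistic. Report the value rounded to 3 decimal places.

test statistic = 0.785

Row totals [32, 35], col totals [31, 36], n=67
χ² = (13−14.81)²/14.81 + (19−17.19)²/17.19 + (18−16.19)²/16.19 + (17−18.81)²/18.81 = 0.7848
df = 1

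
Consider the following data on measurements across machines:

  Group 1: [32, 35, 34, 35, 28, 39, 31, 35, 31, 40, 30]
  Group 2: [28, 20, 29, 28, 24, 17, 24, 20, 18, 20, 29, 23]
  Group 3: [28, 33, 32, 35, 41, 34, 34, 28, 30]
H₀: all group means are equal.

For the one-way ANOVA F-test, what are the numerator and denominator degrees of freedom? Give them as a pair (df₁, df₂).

k = 3 groups, N = 32 total
df = (k−1, N−k) = (3−1, 32−3) = (2, 29)

degrees of freedom = [2, 29]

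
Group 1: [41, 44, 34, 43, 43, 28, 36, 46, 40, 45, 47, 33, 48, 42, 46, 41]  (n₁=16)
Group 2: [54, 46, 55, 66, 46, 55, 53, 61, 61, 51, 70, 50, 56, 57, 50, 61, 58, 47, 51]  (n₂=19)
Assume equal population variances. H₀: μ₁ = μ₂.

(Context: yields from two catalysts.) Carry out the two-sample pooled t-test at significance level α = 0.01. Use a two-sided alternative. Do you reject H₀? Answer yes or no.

x̄₁=41.062, s₁=5.639, n₁=16
x̄₂=55.158, s₂=6.585, n₂=19
s_p² = [15·5.639² + 18·6.585²]/33 = 38.1050
SE = √(s_p²·(1/16+1/19)) = 2.0945
t = (41.062−55.158)/2.0945 = -6.7296
df = 33
p-value (two-sided) = 0.00000
At α=0.01: p < α → reject H₀

reject H₀: yes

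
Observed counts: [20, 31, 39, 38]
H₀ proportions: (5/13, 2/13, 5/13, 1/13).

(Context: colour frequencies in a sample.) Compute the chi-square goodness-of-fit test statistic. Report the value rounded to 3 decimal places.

n = 128; E_i = n·p_i = [49.23, 19.69, 49.23, 9.85]
χ² = (20−49.23)²/49.23 + (31−19.69)²/19.69 + (39−49.23)²/49.23 + (38−9.85)²/9.85 = 106.4773
df = 3

test statistic = 106.477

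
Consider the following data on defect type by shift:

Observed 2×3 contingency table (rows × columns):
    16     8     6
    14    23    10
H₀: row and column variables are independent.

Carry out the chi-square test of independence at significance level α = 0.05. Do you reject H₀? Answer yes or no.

Row totals [30, 47], col totals [30, 31, 16], n=77
χ² = (16−11.69)²/11.69 + (8−12.08)²/12.08 + (6−6.23)²/6.23 + (14−18.31)²/18.31 + (23−18.92)²/18.92 + (10−9.77)²/9.77 = 4.8758
df = 2
p-value (upper-tail) = 0.08734
At α=0.05: p ≥ α → fail to reject H₀

reject H₀: no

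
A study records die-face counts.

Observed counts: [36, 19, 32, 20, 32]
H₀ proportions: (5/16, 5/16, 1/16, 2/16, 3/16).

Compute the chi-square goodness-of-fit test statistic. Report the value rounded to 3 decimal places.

n = 139; E_i = n·p_i = [43.44, 43.44, 8.69, 17.38, 26.06]
χ² = (36−43.44)²/43.44 + (19−43.44)²/43.44 + (32−8.69)²/8.69 + (20−17.38)²/17.38 + (32−26.06)²/26.06 = 79.3290
df = 4

test statistic = 79.329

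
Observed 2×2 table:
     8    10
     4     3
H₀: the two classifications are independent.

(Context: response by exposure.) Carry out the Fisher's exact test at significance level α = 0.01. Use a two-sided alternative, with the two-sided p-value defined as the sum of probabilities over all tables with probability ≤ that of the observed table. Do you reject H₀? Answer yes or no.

reject H₀: no

Margins: r₁=18, r₂=7, c₁=12, c₂=13, n=25
p_obs = C(18,8)·C(7,4)/C(25,12); sum pmf over tables with pmf ≤ p_obs
p-value (two-sided) = 0.67277
At α=0.01: p ≥ α → fail to reject H₀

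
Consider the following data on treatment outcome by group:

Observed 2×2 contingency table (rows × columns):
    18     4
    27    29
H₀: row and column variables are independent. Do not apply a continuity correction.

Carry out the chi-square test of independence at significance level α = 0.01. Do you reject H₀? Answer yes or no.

Row totals [22, 56], col totals [45, 33], n=78
χ² = (18−12.69)²/12.69 + (4−9.31)²/9.31 + (27−32.31)²/32.31 + (29−23.69)²/23.69 = 7.3073
df = 1
p-value (upper-tail) = 0.00687
At α=0.01: p < α → reject H₀

reject H₀: yes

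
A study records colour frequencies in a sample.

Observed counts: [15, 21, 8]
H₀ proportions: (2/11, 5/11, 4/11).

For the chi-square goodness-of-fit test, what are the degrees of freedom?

degrees of freedom = 2

df = k − 1 = 3 − 1 = 2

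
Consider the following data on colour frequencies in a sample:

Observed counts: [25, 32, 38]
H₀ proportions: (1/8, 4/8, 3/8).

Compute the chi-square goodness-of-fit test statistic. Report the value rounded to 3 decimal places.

test statistic = 19.723

n = 95; E_i = n·p_i = [11.88, 47.50, 35.62]
χ² = (25−11.88)²/11.88 + (32−47.50)²/47.50 + (38−35.62)²/35.62 = 19.7228
df = 2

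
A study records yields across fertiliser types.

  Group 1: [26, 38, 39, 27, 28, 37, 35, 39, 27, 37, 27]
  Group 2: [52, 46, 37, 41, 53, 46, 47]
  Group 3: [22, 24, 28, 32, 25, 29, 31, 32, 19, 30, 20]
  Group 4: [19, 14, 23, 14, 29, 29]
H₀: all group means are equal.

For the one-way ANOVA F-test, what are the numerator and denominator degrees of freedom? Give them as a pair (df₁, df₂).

k = 4 groups, N = 35 total
df = (k−1, N−k) = (4−1, 35−4) = (3, 31)

degrees of freedom = [3, 31]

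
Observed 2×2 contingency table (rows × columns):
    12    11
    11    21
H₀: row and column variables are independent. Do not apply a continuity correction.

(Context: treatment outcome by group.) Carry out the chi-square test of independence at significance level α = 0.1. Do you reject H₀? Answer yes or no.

reject H₀: no

Row totals [23, 32], col totals [23, 32], n=55
χ² = (12−9.62)²/9.62 + (11−13.38)²/13.38 + (11−13.38)²/13.38 + (21−18.62)²/18.62 = 1.7424
df = 1
p-value (upper-tail) = 0.18683
At α=0.1: p ≥ α → fail to reject H₀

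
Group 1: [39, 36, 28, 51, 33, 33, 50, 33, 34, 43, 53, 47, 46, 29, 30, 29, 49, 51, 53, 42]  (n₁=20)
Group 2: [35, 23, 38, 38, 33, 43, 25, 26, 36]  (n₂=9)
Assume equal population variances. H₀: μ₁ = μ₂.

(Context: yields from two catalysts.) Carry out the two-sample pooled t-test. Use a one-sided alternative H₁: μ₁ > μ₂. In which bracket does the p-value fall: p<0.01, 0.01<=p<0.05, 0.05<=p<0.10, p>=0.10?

p-value bracket: 0.01<=p<0.05

x̄₁=40.450, s₁=9.006, n₁=20
x̄₂=33.000, s₂=6.856, n₂=9
s_p² = [19·9.006² + 8·6.856²]/27 = 70.9981
SE = √(s_p²·(1/20+1/9)) = 3.3821
t = (40.450−33.000)/3.3821 = 2.2028
df = 27
p-value (one-sided, H₁ greater) = 0.01816
→ bracket: 0.01<=p<0.05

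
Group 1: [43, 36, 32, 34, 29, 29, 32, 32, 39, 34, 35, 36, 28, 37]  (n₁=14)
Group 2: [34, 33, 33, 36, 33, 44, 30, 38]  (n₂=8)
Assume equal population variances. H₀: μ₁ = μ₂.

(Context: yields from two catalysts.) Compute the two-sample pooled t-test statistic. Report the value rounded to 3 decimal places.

test statistic = -0.606

x̄₁=34.000, s₁=4.132, n₁=14
x̄₂=35.125, s₂=4.291, n₂=8
s_p² = [13·4.132² + 7·4.291²]/20 = 17.5438
SE = √(s_p²·(1/14+1/8)) = 1.8564
t = (34.000−35.125)/1.8564 = -0.6060
df = 20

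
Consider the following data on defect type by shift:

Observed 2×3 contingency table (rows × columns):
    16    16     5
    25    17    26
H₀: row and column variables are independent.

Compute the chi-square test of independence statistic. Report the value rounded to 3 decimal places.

test statistic = 7.755

Row totals [37, 68], col totals [41, 33, 31], n=105
χ² = (16−14.45)²/14.45 + (16−11.63)²/11.63 + (5−10.92)²/10.92 + (25−26.55)²/26.55 + (17−21.37)²/21.37 + (26−20.08)²/20.08 = 7.7553
df = 2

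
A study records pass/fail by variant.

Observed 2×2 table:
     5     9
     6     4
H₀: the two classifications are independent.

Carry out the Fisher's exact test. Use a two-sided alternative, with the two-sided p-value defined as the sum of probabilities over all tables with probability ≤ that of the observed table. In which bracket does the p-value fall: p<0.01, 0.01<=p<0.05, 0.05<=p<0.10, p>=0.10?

p-value bracket: p>=0.10

Margins: r₁=14, r₂=10, c₁=11, c₂=13, n=24
p_obs = C(14,5)·C(10,6)/C(24,11); sum pmf over tables with pmf ≤ p_obs
p-value (two-sided) = 0.40810
→ bracket: p>=0.10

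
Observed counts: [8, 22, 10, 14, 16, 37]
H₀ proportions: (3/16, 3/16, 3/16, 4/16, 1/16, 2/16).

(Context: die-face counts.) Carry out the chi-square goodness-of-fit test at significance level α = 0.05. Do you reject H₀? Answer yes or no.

n = 107; E_i = n·p_i = [20.06, 20.06, 20.06, 26.75, 6.69, 13.38]
χ² = (8−20.06)²/20.06 + (22−20.06)²/20.06 + (10−20.06)²/20.06 + (14−26.75)²/26.75 + (16−6.69)²/6.69 + (37−13.38)²/13.38 = 73.2617
df = 5
p-value (upper-tail) = 0.00000
At α=0.05: p < α → reject H₀

reject H₀: yes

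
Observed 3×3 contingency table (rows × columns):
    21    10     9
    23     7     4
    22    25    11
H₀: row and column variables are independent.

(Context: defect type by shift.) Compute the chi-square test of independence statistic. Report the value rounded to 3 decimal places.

Row totals [40, 34, 58], col totals [66, 42, 24], n=132
χ² = (21−20.00)²/20.00 + (10−12.73)²/12.73 + (9−7.27)²/7.27 + (23−17.00)²/17.00 + (7−10.82)²/10.82 + (4−6.18)²/6.18 + (22−29.00)²/29.00 + (25−18.45)²/18.45 + (11−10.55)²/10.55 = 9.3107
df = 4

test statistic = 9.311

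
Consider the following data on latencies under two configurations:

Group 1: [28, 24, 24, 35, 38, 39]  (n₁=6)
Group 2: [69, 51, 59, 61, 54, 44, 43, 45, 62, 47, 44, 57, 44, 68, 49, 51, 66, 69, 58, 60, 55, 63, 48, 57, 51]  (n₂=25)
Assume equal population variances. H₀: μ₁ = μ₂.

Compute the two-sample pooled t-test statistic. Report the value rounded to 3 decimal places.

test statistic = -6.383

x̄₁=31.333, s₁=6.861, n₁=6
x̄₂=55.000, s₂=8.401, n₂=25
s_p² = [5·6.861² + 24·8.401²]/29 = 66.5287
SE = √(s_p²·(1/6+1/25)) = 3.7080
t = (31.333−55.000)/3.7080 = -6.3826
df = 29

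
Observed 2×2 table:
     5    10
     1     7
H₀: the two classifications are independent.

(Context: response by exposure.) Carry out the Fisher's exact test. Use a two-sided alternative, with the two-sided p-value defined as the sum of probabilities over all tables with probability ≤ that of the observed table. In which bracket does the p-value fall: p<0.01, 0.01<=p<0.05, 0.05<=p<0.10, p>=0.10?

p-value bracket: p>=0.10

Margins: r₁=15, r₂=8, c₁=6, c₂=17, n=23
p_obs = C(15,5)·C(8,1)/C(23,6); sum pmf over tables with pmf ≤ p_obs
p-value (two-sided) = 0.36898
→ bracket: p>=0.10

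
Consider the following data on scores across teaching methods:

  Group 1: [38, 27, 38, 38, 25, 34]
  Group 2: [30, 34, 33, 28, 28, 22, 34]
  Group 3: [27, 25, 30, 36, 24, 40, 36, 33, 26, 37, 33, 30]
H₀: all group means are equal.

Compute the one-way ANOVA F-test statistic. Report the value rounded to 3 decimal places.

test statistic = 0.729

Group means [33.33, 29.86, 31.42], grand mean 31.440
SSB = Σnᵢ(x̄ᵢ−x̄)² = 39.053; SSW = ΣΣ(x−x̄ᵢ)² = 589.107
MSB = 39.053/2 = 19.5264; MSW = 589.107/22 = 26.7776
F = MSB/MSW = 0.7292
df = (2, 22)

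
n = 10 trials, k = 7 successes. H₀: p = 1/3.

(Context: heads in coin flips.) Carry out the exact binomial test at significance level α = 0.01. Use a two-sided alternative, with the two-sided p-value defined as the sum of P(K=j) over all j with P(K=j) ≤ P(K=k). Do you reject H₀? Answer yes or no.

Exact binomial: n=10, k=7, p₀=1/3=0.3333
P(X=j) = C(n,j)·p₀^j·(1−p₀)^(n−j); p = Σ P(X=j) over j with P(X=j) ≤ P(X=7)
p-value (two-sided) = 0.01966
At α=0.01: p ≥ α → fail to reject H₀

reject H₀: no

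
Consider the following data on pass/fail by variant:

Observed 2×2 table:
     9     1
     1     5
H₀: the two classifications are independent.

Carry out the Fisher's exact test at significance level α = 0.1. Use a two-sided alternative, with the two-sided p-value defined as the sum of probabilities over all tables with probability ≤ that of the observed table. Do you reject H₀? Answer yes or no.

Margins: r₁=10, r₂=6, c₁=10, c₂=6, n=16
p_obs = C(10,9)·C(6,1)/C(16,10); sum pmf over tables with pmf ≤ p_obs
p-value (two-sided) = 0.00762
At α=0.1: p < α → reject H₀

reject H₀: yes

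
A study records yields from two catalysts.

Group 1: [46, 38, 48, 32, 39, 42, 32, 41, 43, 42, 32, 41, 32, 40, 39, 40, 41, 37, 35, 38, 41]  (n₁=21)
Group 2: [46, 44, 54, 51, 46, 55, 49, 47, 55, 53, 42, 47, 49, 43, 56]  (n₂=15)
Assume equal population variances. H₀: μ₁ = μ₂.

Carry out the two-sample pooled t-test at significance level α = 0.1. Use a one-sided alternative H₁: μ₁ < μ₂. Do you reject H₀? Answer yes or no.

reject H₀: yes

x̄₁=39.000, s₁=4.472, n₁=21
x̄₂=49.133, s₂=4.642, n₂=15
s_p² = [20·4.472² + 14·4.642²]/34 = 20.6392
SE = √(s_p²·(1/21+1/15)) = 1.5358
t = (39.000−49.133)/1.5358 = -6.5980
df = 34
p-value (one-sided, H₁ less) = 0.00000
At α=0.1: p < α → reject H₀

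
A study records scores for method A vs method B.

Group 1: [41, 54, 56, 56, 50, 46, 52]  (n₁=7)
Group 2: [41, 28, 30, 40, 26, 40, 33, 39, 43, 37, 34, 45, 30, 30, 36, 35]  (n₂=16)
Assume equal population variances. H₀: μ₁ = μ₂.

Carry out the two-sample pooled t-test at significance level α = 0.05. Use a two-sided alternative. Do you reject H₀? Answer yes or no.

reject H₀: yes

x̄₁=50.714, s₁=5.559, n₁=7
x̄₂=35.438, s₂=5.645, n₂=16
s_p² = [6·5.559² + 15·5.645²]/21 = 31.5889
SE = √(s_p²·(1/7+1/16)) = 2.5470
t = (50.714−35.438)/2.5470 = 5.9981
df = 21
p-value (two-sided) = 0.00001
At α=0.05: p < α → reject H₀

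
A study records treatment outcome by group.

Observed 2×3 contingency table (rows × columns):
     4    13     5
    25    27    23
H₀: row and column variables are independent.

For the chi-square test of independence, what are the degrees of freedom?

degrees of freedom = 2

df = (r−1)(c−1) = (2−1)·(3−1) = 2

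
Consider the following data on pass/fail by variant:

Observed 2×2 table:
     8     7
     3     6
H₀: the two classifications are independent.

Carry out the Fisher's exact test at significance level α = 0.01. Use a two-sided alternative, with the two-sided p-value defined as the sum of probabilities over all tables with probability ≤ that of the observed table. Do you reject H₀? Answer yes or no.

Margins: r₁=15, r₂=9, c₁=11, c₂=13, n=24
p_obs = C(15,8)·C(9,3)/C(24,11); sum pmf over tables with pmf ≤ p_obs
p-value (two-sided) = 0.42253
At α=0.01: p ≥ α → fail to reject H₀

reject H₀: no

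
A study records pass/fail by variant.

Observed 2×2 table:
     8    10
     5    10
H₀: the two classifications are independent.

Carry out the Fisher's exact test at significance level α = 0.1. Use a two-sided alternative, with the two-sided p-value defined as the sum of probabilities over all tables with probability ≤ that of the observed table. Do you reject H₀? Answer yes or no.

Margins: r₁=18, r₂=15, c₁=13, c₂=20, n=33
p_obs = C(18,8)·C(15,5)/C(33,13); sum pmf over tables with pmf ≤ p_obs
p-value (two-sided) = 0.72211
At α=0.1: p ≥ α → fail to reject H₀

reject H₀: no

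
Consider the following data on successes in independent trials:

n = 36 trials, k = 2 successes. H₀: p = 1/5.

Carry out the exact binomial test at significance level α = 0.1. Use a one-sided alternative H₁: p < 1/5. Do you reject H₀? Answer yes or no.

reject H₀: yes

Exact binomial: n=36, k=2, p₀=1/5=0.2000
P(X≤2) from Σ C(n,i)·p₀^i·(1−p₀)^(n−i)
p-value (one-sided, H₁ less) = 0.01602
At α=0.1: p < α → reject H₀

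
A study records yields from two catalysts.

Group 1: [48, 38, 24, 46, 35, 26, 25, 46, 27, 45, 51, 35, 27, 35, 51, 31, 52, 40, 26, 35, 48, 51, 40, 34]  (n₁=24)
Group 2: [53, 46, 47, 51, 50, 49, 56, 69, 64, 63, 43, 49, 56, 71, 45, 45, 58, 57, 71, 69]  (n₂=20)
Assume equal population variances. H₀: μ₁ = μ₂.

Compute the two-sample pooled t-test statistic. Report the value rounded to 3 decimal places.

x̄₁=38.167, s₁=9.517, n₁=24
x̄₂=55.600, s₂=9.355, n₂=20
s_p² = [23·9.517² + 19·9.355²]/42 = 89.1937
SE = √(s_p²·(1/24+1/20)) = 2.8594
t = (38.167−55.600)/2.8594 = -6.0969
df = 42

test statistic = -6.097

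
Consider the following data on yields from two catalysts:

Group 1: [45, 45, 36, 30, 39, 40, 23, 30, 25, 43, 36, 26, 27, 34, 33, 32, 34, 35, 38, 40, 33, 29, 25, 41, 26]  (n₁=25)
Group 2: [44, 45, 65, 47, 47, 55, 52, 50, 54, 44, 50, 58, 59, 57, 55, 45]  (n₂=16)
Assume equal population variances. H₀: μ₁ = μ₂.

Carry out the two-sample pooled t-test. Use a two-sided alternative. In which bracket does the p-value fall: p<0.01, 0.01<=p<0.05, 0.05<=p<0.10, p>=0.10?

x̄₁=33.800, s₁=6.506, n₁=25
x̄₂=51.688, s₂=6.237, n₂=16
s_p² = [24·6.506² + 15·6.237²]/39 = 41.0112
SE = √(s_p²·(1/25+1/16)) = 2.0503
t = (33.800−51.688)/2.0503 = -8.7244
df = 39
p-value (two-sided) = 0.00000
→ bracket: p<0.01

p-value bracket: p<0.01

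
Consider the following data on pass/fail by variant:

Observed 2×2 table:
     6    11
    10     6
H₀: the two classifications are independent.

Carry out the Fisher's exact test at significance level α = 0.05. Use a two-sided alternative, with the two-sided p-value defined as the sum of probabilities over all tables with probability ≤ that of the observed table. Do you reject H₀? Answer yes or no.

Margins: r₁=17, r₂=16, c₁=16, c₂=17, n=33
p_obs = C(17,6)·C(16,10)/C(33,16); sum pmf over tables with pmf ≤ p_obs
p-value (two-sided) = 0.16935
At α=0.05: p ≥ α → fail to reject H₀

reject H₀: no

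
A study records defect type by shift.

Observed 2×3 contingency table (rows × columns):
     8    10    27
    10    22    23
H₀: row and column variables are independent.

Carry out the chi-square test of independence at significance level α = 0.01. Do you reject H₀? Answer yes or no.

Row totals [45, 55], col totals [18, 32, 50], n=100
χ² = (8−8.10)²/8.10 + (10−14.40)²/14.40 + (27−22.50)²/22.50 + (10−9.90)²/9.90 + (22−17.60)²/17.60 + (23−27.50)²/27.50 = 4.0831
df = 2
p-value (upper-tail) = 0.12983
At α=0.01: p ≥ α → fail to reject H₀

reject H₀: no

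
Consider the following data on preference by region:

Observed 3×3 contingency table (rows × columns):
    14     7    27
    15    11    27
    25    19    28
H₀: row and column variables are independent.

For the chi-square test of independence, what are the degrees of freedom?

df = (r−1)(c−1) = (3−1)·(3−1) = 4

degrees of freedom = 4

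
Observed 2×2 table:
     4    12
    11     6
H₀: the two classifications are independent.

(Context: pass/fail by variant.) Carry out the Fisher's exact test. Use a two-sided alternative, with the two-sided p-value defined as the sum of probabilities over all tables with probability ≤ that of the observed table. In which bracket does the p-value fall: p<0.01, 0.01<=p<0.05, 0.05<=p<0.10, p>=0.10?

p-value bracket: 0.01<=p<0.05

Margins: r₁=16, r₂=17, c₁=15, c₂=18, n=33
p_obs = C(16,4)·C(17,11)/C(33,15); sum pmf over tables with pmf ≤ p_obs
p-value (two-sided) = 0.03664
→ bracket: 0.01<=p<0.05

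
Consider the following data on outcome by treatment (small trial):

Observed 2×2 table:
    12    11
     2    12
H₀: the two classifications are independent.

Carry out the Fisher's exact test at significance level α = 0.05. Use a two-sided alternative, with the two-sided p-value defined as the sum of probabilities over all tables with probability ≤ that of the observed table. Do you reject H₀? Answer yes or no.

reject H₀: yes

Margins: r₁=23, r₂=14, c₁=14, c₂=23, n=37
p_obs = C(23,12)·C(14,2)/C(37,14); sum pmf over tables with pmf ≤ p_obs
p-value (two-sided) = 0.03549
At α=0.05: p < α → reject H₀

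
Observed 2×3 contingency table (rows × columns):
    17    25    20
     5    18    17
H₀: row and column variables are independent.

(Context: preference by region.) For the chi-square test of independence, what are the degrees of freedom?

df = (r−1)(c−1) = (2−1)·(3−1) = 2

degrees of freedom = 2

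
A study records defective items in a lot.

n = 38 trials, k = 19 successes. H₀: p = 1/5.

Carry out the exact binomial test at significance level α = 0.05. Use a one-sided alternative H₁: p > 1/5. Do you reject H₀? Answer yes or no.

reject H₀: yes

Exact binomial: n=38, k=19, p₀=1/5=0.2000
P(X≥19) from Σ C(n,i)·p₀^i·(1−p₀)^(n−i)
p-value (one-sided, H₁ greater) = 0.00003
At α=0.05: p < α → reject H₀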